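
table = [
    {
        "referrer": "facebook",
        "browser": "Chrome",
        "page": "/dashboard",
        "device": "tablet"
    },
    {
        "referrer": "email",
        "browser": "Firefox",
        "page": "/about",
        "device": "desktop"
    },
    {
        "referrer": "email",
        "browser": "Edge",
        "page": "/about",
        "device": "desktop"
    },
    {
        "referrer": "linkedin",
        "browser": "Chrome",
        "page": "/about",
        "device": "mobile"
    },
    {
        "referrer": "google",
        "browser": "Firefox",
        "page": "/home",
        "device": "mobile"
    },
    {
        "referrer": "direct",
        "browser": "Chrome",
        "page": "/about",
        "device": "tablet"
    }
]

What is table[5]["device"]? "tablet"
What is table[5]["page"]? "/about"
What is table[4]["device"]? "mobile"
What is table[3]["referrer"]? "linkedin"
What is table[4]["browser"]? "Firefox"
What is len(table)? 6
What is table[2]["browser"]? "Edge"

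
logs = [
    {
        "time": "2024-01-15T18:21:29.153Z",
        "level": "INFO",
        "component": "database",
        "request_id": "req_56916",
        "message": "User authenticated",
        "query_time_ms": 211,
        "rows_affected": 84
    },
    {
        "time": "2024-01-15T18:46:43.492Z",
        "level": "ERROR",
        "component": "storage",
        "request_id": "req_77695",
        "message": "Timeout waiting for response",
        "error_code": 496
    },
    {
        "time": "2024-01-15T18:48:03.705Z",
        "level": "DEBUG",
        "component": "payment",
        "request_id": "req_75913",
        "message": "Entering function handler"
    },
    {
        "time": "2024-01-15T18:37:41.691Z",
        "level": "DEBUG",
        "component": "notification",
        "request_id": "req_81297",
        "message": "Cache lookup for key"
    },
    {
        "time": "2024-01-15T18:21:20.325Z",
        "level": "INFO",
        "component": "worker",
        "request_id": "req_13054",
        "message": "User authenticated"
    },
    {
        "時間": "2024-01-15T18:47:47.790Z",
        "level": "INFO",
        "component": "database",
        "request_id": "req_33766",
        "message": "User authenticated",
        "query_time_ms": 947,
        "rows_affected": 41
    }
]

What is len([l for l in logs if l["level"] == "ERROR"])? 1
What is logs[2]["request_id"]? "req_75913"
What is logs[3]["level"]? "DEBUG"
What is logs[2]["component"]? "payment"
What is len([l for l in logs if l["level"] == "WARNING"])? 0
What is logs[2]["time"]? "2024-01-15T18:48:03.705Z"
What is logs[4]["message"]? "User authenticated"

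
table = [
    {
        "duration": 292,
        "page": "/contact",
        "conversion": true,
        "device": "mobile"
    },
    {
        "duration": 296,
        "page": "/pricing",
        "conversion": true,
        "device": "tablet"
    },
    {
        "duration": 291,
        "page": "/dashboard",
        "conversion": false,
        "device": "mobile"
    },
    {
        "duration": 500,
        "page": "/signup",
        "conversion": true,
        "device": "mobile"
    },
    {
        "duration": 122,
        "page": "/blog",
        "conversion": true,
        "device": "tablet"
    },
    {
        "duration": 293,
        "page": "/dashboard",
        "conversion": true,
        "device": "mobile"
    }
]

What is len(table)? 6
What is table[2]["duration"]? 291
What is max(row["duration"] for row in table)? 500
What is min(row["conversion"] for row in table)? False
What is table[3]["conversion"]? True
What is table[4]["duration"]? 122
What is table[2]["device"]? "mobile"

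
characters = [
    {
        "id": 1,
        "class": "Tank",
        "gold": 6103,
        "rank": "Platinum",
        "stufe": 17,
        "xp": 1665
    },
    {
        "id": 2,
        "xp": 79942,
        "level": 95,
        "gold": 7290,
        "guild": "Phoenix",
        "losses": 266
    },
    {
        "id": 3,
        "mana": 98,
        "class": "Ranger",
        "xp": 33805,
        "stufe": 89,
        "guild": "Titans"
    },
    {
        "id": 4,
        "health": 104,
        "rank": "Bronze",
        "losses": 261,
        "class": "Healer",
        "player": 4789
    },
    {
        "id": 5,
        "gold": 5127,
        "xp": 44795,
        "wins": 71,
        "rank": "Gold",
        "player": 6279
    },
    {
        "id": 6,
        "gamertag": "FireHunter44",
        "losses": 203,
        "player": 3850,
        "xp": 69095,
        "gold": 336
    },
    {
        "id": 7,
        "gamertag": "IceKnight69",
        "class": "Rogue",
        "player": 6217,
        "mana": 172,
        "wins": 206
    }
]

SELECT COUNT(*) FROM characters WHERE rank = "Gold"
1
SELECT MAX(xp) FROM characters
79942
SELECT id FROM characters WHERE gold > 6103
[2]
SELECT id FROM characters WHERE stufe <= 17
[1]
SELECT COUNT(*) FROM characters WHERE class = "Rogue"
1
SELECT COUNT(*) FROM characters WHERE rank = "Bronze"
1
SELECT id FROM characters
[1, 2, 3, 4, 5, 6, 7]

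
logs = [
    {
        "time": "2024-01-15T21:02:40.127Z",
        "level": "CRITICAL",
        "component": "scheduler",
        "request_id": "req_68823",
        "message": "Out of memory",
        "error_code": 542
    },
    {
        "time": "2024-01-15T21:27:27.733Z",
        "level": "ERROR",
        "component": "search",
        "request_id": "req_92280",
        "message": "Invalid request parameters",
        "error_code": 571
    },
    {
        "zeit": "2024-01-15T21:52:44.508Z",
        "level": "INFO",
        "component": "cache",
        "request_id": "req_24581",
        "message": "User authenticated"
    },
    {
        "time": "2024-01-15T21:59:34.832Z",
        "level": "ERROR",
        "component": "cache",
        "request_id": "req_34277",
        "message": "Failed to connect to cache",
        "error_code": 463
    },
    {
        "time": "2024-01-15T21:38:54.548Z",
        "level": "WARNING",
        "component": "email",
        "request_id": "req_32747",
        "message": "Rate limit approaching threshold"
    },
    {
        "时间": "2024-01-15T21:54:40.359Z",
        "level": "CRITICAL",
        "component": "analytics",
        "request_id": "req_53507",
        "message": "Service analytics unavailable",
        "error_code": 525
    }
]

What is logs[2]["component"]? "cache"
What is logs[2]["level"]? "INFO"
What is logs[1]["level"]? "ERROR"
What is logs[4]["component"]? "email"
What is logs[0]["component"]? "scheduler"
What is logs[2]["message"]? "User authenticated"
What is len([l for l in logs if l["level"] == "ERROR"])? 2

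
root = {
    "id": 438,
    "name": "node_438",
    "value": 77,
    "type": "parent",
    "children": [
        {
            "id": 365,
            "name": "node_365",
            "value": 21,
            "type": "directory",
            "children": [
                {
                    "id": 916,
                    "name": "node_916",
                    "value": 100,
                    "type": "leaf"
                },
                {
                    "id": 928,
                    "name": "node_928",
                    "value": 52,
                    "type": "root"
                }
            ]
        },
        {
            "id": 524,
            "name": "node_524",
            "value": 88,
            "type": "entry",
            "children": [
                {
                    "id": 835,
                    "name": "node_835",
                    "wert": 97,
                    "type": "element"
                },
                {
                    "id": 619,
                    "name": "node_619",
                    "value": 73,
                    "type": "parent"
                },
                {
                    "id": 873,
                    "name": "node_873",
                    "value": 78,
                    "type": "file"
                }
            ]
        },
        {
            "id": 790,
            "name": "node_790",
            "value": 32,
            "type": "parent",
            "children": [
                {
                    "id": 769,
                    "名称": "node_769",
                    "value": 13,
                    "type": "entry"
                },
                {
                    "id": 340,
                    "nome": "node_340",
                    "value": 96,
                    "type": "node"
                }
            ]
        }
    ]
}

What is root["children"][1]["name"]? "node_524"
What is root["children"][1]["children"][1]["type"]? "parent"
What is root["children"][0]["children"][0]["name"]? "node_916"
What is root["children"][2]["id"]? 790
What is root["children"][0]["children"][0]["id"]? 916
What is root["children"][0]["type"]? "directory"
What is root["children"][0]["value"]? 21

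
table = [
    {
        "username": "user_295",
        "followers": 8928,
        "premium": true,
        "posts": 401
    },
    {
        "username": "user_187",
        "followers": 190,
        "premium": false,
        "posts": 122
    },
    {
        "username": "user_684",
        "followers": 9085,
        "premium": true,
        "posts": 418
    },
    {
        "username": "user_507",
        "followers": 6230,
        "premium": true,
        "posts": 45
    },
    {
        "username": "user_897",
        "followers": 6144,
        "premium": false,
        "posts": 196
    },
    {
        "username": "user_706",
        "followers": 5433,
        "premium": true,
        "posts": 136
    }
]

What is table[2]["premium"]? True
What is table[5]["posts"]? 136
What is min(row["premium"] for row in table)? False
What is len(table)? 6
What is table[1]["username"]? "user_187"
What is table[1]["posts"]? 122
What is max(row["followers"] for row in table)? 9085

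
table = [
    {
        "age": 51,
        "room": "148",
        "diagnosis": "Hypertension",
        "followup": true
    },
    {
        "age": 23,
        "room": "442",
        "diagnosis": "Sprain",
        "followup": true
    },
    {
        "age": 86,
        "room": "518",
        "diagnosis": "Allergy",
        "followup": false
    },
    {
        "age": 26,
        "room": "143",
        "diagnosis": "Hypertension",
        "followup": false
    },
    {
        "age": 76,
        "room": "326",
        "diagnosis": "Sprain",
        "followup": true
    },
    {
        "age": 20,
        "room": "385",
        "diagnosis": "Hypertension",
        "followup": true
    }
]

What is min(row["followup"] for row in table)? False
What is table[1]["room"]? "442"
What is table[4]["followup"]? True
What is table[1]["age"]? 23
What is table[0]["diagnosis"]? "Hypertension"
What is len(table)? 6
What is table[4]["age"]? 76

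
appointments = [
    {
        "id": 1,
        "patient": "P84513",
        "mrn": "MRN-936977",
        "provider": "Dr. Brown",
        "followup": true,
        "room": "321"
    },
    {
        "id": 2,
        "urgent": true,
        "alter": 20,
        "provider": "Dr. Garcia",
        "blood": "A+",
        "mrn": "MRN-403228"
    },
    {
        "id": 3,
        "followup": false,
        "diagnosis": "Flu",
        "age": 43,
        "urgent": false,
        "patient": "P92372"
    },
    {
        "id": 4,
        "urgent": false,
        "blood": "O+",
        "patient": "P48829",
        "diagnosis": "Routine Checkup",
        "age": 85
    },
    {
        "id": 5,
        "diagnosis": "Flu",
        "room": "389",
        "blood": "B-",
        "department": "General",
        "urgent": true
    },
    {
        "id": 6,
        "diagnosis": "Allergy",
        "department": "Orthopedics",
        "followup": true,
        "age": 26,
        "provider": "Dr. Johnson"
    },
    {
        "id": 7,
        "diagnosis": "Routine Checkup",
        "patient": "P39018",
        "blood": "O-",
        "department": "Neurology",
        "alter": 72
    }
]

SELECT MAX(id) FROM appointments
7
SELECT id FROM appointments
[1, 2, 3, 4, 5, 6, 7]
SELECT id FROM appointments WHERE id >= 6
[6, 7]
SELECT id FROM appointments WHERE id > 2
[3, 4, 5, 6, 7]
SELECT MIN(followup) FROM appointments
False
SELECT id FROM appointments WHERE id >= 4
[4, 5, 6, 7]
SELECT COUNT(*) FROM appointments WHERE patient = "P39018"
1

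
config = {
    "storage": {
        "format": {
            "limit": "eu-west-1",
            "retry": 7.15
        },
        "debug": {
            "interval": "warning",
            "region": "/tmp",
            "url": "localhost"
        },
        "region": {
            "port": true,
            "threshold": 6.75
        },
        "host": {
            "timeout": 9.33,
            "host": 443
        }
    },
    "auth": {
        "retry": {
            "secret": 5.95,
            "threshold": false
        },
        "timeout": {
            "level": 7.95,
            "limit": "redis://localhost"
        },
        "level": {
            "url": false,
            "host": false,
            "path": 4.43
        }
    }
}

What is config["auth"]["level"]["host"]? False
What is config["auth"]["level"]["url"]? False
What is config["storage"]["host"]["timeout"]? 9.33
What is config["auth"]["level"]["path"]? 4.43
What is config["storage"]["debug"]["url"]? "localhost"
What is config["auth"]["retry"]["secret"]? 5.95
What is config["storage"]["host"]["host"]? 443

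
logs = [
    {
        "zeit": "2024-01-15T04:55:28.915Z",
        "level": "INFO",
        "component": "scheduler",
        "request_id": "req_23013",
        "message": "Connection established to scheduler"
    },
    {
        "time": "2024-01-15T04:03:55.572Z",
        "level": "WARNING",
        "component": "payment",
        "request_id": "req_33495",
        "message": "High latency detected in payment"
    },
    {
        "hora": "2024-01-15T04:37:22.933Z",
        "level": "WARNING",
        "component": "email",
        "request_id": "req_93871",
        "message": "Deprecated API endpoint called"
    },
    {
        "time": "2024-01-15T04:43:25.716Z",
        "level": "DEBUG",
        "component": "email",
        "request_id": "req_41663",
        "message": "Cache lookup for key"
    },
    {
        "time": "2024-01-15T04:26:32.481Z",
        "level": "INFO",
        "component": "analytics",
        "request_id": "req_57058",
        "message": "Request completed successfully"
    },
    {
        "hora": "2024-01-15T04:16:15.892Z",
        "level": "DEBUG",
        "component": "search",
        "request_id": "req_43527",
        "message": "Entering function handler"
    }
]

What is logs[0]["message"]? "Connection established to scheduler"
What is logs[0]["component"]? "scheduler"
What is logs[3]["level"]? "DEBUG"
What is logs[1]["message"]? "High latency detected in payment"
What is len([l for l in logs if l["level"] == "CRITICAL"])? 0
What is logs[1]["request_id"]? "req_33495"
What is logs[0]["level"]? "INFO"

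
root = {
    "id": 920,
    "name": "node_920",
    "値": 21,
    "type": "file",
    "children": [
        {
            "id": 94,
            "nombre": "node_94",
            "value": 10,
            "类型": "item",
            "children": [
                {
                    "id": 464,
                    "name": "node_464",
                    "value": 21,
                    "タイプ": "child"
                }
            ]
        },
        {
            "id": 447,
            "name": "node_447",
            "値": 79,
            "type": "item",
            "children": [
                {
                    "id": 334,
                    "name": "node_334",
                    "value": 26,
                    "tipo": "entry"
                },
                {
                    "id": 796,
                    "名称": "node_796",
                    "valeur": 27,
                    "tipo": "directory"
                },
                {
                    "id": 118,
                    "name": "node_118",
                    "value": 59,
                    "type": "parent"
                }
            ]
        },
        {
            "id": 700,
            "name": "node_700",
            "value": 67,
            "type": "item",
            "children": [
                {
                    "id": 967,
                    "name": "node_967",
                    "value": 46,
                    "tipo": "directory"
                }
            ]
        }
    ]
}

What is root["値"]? 21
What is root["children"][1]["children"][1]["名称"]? "node_796"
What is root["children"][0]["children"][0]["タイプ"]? "child"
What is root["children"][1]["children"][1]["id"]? 796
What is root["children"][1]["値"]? 79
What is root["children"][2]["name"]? "node_700"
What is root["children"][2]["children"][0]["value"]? 46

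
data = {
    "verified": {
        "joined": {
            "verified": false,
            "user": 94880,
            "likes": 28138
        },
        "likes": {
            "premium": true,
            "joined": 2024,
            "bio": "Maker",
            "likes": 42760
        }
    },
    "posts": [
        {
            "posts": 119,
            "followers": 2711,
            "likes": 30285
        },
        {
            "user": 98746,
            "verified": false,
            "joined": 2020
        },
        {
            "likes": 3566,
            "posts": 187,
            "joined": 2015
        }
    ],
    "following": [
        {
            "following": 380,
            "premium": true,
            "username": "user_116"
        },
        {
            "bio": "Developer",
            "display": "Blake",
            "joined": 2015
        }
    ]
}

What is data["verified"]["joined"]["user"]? 94880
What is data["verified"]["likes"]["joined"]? 2024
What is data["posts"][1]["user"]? 98746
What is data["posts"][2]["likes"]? 3566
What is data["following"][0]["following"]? 380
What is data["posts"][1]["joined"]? 2020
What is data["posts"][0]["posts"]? 119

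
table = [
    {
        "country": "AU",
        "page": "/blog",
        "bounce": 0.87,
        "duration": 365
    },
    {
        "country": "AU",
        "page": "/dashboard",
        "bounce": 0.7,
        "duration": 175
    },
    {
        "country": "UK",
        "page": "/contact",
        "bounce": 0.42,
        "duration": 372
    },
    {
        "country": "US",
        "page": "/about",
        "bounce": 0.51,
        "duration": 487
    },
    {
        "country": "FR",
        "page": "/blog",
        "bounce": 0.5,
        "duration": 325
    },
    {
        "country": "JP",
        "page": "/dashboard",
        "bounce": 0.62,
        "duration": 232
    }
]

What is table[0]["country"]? "AU"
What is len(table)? 6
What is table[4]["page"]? "/blog"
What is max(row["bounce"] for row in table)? 0.87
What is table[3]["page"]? "/about"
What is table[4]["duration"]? 325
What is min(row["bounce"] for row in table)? 0.42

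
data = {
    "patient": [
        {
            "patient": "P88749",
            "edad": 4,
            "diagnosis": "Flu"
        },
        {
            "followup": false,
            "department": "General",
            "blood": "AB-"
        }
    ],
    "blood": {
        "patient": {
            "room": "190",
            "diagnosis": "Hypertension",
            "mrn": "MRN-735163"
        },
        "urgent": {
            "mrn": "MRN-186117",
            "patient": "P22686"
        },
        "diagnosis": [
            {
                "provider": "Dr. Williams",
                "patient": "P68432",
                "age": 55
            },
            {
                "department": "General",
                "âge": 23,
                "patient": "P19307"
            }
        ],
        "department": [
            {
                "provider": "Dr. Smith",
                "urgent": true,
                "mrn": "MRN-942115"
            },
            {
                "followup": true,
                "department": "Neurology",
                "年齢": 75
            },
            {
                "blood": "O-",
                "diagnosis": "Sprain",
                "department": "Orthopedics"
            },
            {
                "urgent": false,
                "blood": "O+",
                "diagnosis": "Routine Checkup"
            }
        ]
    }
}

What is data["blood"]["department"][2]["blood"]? "O-"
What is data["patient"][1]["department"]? "General"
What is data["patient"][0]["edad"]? 4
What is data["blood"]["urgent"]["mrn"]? "MRN-186117"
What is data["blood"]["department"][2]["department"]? "Orthopedics"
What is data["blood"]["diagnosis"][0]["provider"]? "Dr. Williams"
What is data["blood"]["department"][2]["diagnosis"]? "Sprain"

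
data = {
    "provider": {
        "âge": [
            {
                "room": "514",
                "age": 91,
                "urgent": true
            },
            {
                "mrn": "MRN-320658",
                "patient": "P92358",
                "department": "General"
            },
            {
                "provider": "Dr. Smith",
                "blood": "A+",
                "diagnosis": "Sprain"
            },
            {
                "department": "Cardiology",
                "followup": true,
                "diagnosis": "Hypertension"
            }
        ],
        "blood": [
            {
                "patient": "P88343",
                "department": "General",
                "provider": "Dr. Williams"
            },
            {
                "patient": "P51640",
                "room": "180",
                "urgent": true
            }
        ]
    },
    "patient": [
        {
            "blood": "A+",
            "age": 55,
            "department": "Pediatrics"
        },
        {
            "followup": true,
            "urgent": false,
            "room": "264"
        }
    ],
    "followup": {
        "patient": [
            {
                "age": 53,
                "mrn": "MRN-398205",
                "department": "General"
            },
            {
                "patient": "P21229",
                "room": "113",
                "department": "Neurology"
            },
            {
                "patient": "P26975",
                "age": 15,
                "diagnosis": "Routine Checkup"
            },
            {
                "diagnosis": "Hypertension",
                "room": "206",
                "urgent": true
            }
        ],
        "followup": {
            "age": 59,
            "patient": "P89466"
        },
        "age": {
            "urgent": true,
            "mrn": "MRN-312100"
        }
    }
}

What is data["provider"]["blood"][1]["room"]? "180"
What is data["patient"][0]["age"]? 55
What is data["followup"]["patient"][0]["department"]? "General"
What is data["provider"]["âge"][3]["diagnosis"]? "Hypertension"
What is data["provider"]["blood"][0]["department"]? "General"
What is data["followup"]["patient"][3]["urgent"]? True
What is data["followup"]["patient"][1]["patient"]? "P21229"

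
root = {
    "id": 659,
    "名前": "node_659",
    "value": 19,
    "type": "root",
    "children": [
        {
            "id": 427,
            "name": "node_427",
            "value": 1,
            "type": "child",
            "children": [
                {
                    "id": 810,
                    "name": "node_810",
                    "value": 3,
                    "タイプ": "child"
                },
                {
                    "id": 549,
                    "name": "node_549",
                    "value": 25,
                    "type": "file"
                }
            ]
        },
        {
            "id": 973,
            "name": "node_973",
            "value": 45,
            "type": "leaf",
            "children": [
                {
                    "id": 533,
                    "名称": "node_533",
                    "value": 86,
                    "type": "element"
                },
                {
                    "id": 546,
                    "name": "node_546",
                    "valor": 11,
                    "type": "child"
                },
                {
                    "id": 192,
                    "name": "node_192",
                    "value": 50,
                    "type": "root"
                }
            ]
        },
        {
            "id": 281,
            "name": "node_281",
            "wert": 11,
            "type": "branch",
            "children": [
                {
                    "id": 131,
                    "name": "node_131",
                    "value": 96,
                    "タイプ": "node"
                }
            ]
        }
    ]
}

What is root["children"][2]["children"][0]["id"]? 131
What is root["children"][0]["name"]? "node_427"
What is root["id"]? 659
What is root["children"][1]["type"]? "leaf"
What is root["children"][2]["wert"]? 11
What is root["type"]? "root"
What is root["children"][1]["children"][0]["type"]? "element"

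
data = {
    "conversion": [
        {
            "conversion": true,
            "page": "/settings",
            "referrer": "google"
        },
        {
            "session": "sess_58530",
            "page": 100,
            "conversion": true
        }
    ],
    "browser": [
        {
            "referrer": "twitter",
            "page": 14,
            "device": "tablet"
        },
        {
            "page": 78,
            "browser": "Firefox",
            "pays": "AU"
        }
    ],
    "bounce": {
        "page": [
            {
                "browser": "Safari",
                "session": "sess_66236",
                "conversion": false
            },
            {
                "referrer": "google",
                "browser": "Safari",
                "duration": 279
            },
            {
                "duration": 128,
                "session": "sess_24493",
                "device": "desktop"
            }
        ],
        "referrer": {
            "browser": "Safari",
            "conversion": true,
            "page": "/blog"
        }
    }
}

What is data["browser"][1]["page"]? 78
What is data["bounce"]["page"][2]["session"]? "sess_24493"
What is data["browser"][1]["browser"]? "Firefox"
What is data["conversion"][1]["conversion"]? True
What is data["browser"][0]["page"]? 14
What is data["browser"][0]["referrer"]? "twitter"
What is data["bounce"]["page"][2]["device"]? "desktop"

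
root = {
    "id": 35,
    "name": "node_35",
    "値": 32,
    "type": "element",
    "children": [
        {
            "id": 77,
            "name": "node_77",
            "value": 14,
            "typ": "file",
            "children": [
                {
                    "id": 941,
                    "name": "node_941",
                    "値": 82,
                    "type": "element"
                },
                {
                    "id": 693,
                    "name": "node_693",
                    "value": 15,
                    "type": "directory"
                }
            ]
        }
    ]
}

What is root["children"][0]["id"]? 77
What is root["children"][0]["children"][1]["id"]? 693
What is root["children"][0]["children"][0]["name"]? "node_941"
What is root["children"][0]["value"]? 14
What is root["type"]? "element"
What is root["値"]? 32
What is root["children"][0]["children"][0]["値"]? 82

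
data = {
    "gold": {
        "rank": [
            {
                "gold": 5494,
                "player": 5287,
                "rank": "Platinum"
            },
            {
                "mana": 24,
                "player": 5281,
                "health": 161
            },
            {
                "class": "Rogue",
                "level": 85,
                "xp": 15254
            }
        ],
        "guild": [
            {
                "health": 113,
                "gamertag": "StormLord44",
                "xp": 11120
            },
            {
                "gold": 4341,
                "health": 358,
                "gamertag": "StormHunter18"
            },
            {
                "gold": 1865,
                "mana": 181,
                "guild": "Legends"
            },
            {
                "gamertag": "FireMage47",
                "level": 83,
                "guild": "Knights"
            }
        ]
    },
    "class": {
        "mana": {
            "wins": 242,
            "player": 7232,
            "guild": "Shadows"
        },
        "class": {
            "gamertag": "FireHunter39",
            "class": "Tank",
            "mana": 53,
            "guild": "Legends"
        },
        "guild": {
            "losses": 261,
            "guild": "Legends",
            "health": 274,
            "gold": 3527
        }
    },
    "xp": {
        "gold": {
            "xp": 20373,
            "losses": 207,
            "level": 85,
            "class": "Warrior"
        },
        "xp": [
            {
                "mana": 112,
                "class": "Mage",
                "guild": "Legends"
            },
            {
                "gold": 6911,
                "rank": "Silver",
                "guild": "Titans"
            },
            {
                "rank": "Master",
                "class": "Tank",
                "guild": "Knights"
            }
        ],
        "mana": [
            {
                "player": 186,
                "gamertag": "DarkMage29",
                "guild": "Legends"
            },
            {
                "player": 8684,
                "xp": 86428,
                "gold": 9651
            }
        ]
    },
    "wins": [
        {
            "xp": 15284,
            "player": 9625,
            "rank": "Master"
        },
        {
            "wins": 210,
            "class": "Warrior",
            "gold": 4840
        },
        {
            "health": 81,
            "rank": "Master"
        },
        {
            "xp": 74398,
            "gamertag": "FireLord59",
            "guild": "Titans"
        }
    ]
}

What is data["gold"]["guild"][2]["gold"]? 1865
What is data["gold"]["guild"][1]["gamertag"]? "StormHunter18"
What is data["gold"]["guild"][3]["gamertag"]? "FireMage47"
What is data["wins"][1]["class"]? "Warrior"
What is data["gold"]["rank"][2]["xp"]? 15254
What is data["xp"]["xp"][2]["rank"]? "Master"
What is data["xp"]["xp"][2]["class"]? "Tank"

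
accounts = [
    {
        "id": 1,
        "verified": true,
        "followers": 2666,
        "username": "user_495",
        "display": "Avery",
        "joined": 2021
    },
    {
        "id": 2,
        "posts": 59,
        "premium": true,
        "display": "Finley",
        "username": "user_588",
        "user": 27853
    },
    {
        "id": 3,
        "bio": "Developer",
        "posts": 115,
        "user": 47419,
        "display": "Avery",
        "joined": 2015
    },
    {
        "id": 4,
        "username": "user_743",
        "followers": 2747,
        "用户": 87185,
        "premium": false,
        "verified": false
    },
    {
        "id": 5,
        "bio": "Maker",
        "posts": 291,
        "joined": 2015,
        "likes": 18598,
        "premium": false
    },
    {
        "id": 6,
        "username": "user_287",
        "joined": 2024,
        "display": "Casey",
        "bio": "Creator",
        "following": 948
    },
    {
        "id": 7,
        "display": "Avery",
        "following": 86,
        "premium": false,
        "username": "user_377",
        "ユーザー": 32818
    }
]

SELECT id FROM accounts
[1, 2, 3, 4, 5, 6, 7]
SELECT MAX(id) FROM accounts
7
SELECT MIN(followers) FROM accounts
2666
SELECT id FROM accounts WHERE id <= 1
[1]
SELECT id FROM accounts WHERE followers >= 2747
[4]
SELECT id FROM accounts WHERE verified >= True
[1]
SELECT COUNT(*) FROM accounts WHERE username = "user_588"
1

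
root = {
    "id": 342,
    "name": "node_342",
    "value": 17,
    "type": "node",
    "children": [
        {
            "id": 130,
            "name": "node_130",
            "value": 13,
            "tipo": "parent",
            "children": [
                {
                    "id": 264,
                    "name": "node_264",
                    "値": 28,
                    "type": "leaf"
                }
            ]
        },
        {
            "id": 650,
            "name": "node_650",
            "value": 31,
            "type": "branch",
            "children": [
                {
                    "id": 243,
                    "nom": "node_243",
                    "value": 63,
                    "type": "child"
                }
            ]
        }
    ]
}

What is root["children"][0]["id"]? 130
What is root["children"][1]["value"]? 31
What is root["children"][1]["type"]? "branch"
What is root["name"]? "node_342"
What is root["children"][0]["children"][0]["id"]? 264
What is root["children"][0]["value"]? 13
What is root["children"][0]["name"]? "node_130"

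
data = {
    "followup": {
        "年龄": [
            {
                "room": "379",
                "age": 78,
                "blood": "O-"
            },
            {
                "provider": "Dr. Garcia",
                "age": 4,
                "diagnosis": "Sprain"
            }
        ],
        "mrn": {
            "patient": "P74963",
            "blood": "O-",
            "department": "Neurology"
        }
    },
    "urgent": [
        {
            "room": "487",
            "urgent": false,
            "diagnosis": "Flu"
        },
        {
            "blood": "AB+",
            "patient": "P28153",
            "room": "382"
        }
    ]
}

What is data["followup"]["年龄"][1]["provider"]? "Dr. Garcia"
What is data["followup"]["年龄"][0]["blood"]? "O-"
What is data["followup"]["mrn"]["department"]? "Neurology"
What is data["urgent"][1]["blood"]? "AB+"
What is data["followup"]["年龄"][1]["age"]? 4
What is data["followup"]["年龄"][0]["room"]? "379"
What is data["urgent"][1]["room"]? "382"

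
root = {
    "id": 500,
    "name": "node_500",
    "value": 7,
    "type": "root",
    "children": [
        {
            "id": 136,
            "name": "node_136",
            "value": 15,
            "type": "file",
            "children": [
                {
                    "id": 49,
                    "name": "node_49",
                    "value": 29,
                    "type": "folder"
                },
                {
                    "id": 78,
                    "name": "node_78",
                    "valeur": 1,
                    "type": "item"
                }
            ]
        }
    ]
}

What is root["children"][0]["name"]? "node_136"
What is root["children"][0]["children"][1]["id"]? 78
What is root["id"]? 500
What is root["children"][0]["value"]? 15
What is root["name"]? "node_500"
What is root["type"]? "root"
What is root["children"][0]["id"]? 136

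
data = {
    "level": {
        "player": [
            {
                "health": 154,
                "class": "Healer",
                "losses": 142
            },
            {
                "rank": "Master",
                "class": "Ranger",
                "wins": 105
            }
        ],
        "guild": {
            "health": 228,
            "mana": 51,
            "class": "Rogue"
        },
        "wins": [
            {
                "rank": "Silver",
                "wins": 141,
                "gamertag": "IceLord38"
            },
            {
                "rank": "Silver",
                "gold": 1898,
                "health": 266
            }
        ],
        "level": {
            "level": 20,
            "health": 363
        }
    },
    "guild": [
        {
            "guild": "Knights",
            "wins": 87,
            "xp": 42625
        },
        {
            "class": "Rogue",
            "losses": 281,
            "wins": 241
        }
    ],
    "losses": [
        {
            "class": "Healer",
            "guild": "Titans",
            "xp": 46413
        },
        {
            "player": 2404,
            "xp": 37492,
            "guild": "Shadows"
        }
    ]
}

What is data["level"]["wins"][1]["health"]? 266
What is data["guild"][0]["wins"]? 87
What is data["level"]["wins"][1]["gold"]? 1898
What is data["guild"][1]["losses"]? 281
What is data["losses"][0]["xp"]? 46413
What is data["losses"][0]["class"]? "Healer"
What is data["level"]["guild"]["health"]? 228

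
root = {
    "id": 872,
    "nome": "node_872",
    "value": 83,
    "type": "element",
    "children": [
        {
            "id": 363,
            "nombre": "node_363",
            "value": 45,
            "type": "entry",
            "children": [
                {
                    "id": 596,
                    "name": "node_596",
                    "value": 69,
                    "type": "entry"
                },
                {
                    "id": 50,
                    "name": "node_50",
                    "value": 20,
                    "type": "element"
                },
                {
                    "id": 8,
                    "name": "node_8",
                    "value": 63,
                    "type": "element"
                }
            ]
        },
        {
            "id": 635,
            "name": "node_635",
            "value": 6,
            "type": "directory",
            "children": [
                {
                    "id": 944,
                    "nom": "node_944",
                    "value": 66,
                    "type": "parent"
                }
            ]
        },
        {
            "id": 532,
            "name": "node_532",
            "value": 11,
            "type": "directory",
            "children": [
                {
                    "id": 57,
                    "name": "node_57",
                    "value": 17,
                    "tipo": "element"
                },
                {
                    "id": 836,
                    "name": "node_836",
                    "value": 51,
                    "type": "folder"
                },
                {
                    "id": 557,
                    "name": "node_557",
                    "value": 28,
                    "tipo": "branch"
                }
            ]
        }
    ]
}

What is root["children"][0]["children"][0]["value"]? 69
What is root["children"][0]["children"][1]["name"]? "node_50"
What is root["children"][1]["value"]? 6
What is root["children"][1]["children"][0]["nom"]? "node_944"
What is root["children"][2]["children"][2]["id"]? 557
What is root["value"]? 83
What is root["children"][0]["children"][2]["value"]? 63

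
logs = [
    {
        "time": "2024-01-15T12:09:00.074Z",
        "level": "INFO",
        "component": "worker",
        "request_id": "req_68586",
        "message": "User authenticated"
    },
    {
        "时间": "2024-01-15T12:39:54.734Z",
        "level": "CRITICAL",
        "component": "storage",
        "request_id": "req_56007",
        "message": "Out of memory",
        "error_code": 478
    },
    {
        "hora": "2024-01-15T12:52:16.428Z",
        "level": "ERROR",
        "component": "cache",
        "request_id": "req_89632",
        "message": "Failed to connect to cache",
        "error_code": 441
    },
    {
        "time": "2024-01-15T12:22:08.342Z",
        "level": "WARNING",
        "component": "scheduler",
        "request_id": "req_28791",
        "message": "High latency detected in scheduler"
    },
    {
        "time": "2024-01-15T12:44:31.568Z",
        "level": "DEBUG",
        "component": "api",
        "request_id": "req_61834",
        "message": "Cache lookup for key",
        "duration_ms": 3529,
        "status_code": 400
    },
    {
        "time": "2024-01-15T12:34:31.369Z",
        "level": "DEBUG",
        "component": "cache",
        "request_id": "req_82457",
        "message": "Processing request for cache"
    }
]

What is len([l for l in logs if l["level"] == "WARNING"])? 1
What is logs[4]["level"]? "DEBUG"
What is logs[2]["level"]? "ERROR"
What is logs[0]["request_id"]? "req_68586"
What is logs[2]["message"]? "Failed to connect to cache"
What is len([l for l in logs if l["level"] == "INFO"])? 1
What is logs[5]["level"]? "DEBUG"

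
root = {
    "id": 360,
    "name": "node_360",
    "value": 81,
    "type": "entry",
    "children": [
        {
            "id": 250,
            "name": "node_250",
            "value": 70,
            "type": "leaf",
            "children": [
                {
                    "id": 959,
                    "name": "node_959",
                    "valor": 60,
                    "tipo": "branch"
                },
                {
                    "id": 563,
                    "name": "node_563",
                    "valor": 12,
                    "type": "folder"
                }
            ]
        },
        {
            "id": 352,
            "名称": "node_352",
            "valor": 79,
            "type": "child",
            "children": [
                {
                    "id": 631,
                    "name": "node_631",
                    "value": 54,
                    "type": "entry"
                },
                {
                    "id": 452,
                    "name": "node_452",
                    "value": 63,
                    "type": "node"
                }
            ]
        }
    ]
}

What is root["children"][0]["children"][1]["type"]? "folder"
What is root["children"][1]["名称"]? "node_352"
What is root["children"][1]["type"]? "child"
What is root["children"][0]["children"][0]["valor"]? 60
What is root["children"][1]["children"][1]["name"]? "node_452"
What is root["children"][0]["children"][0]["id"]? 959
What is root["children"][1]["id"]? 352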